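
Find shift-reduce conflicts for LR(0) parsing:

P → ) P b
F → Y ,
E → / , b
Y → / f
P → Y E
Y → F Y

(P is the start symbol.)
Yes — I11: [Y → F Y .] vs [F → Y . ,]

Augment with P' → P and build the canonical LR(0) collection (I0 = CLOSURE({[P' → . P]}), then GOTO on every symbol after a dot until no new states appear). It has 15 states:
  I0: { [F → . Y ,], [P → . ) P b], [P → . Y E], [P' → . P], [Y → . / f], [Y → . F Y] }  — shift
  I1: { [F → . Y ,], [P → ) . P b], [P → . ) P b], [P → . Y E], [Y → . / f], [Y → . F Y] }  — shift
  I2: { [Y → / . f] }  — shift
  I3: { [F → . Y ,], [Y → . / f], [Y → . F Y], [Y → F . Y] }  — shift
  I4: { [P' → P .] }  — accept
  I5: { [E → . / , b], [F → Y . ,], [P → Y . E] }  — shift
  I6: { [F → Y , .] }  — reduce
  I7: { [E → / . , b] }  — shift
  I8: { [P → Y E .] }  — reduce
  I9: { [E → / , . b] }  — shift
  I10: { [E → / , b .] }  — reduce
  I11: { [F → Y . ,], [Y → F Y .] }  — shift, reduce
  I12: { [Y → / f .] }  — reduce
  I13: { [P → ) P . b] }  — shift
  I14: { [P → ) P b .] }  — reduce

I11 contains reduce item [Y → F Y .] and shift item [F → Y . ,] — shift-reduce conflict.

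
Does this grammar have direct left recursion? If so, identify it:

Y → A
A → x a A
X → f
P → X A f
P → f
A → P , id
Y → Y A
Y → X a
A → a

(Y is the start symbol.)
Yes, Y is left-recursive

Direct left recursion occurs when N → N α for some non-terminal N (the right-hand side begins with the left-hand side itself).

Y → A: starts with A
A → x a A: starts with x
X → f: starts with f
P → X A f: starts with X
P → f: starts with f
A → P , id: starts with P
Y → Y A: LEFT RECURSIVE (starts with Y)
Y → X a: starts with X
A → a: starts with a

The grammar has direct left recursion on: Y.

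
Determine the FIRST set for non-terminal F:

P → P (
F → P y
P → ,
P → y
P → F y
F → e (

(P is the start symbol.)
To compute FIRST(F), examine every production with F on the left-hand side, reading each right-hand side left to right until a non-nullable symbol is reached.

FIRST sets of the other non-terminals involved (by the same procedure, iterated to a fixed point):
  FIRST(P) = { ',', 'e', 'y' }

From F → P y:
  - P is a non-terminal: add FIRST(P) \ {ε} = { ',', 'e', 'y' }
    P is not nullable, so stop
From F → e (:
  - e is a terminal: add 'e' and stop

Collecting: FIRST(F) = { ',', 'e', 'y' }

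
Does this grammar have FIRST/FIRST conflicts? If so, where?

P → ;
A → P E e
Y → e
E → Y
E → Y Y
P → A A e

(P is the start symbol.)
FIRST sets of the non-terminals at (or reachable through a nullable prefix from) the front of some alternative:
  FIRST(A) = { ';' }
  FIRST(Y) = { 'e' }

Productions for P:
  P → ;: FIRST = { ';' }
  P → A A e: FIRST = { ';' }
Productions for E:
  E → Y: FIRST = { 'e' }
  E → Y Y: FIRST = { 'e' }
A, Y have only one production, so no FIRST/FIRST conflict is possible there.

Conflict for P: P → ; and P → A A e
  Overlap: { ';' }
Conflict for E: E → Y and E → Y Y
  Overlap: { 'e' }

Answer: Yes. P → ';' / P → A A e on { ';' }; E → Y / E → Y Y on { 'e' }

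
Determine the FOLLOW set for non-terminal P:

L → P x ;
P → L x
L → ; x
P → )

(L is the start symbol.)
In L → P x ;: P is followed by x ';', add FIRST(x ';') \ {ε} = { 'x' }

Taking the union: FOLLOW(P) = { 'x' }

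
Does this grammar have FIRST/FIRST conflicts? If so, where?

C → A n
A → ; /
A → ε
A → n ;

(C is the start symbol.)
No FIRST/FIRST conflicts.

A FIRST/FIRST conflict occurs when two productions N → α and N → β for the same non-terminal have FIRST(α) ∩ FIRST(β) ≠ ∅ (with ε ∈ FIRST of a nullable right-hand side, so two nullable alternatives also conflict).

Productions for A:
  A → ; /: FIRST = { ';' }
  A → ε: FIRST = { ε }
  A → n ;: FIRST = { 'n' }
C has only one production, so no FIRST/FIRST conflict is possible there.

All alternatives of each non-terminal have pairwise disjoint FIRST sets.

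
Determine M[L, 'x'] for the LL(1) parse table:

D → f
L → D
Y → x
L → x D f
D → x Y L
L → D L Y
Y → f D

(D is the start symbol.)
To find M[L, 'x'], we find productions for L where 'x' is in the predict set (PREDICT(N → α) = (FIRST(α) \ {ε}) ∪ (FOLLOW(N) if α ⇒* ε)).

Relevant sets:
  FIRST(D) = { 'f', 'x' }

L → D: PREDICT = { 'f', 'x' }
  'x' is in predict set, so this production goes in M[L, 'x']
L → x D f: PREDICT = { 'x' }
  'x' is in predict set, so this production goes in M[L, 'x']
L → D L Y: PREDICT = { 'f', 'x' }
  'x' is in predict set, so this production goes in M[L, 'x']

M[L, 'x'] = L → D, L → x D f, L → D L Y  (a multiply-defined cell — the grammar is not LL(1))

Answer: L → D, L → x D f, L → D L Y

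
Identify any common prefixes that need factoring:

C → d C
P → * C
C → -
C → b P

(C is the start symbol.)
Left-factoring is needed when two productions for the same non-terminal
share a common prefix on the right-hand side.

Productions for C:
  C → d C
  C → -
  C → b P

No common prefixes found.

Answer: No, left-factoring is not needed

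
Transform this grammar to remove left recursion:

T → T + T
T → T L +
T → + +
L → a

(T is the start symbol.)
T → + + T'
T' → + T T'
T' → L + T'
T' → ε
L → a

T is directly left-recursive. The standard transformation for
  A → A α₁ | ... | A α_m | β₁ | ... | β_n
is
  A  → β₁ A' | ... | β_n A'
  A' → α₁ A' | ... | α_m A' | ε

T → + + becomes T → + + T'
T → T + T becomes T' → + T T'
T → T L + becomes T' → L + T'
Add T' → ε

Productions for other non-terminals are unchanged:
  L → a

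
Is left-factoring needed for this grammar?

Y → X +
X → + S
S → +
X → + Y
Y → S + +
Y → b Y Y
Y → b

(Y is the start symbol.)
Yes, Y has productions with common prefix 'b'; X has productions with common prefix '+'

Left-factoring is needed when two productions for the same non-terminal
share a common prefix on the right-hand side.

Productions for Y:
  Y → X +
  Y → S + +
  Y → b Y Y
  Y → b
Productions for X:
  X → + S
  X → + Y

Found common prefix 'b' in productions for Y
Found common prefix '+' in productions for X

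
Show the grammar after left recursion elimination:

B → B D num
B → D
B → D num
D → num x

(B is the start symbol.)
B → D B'
B → D num B'
B' → D num B'
B' → ε
D → num x

B is directly left-recursive. The standard transformation for
  A → A α₁ | ... | A α_m | β₁ | ... | β_n
is
  A  → β₁ A' | ... | β_n A'
  A' → α₁ A' | ... | α_m A' | ε

B → D becomes B → D B'
B → D num becomes B → D num B'
B → B D num becomes B' → D num B'
Add B' → ε

Productions for other non-terminals are unchanged:
  D → num x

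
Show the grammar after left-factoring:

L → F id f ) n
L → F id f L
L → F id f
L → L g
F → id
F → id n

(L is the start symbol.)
L → F id f L'
L' → ) n
L' → L
L' → ε
L → L g
F → id F'
F' → ε
F' → n

Left-factoring transforms A → αβ₁ | αβ₂ into A → αA' and A' → β₁ | β₂
(α is the longest common prefix among the alternatives). Repeat until
no nonterminal has two alternatives with a common prefix.

Round 1: L has alternatives sharing prefix 'F id f'. Introduce L': L → F id f L'
  Add: L' → ) n
  Add: L' → L
  Add: L' → ε

Round 2: F has alternatives sharing prefix 'id'. Introduce F': F → id F'
  Add: F' → ε
  Add: F' → n

No remaining common prefixes — done.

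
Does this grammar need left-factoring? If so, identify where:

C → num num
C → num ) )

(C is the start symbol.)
Left-factoring is needed when two productions for the same non-terminal
share a common prefix on the right-hand side.

Productions for C:
  C → num num
  C → num ) )

Found common prefix 'num' in productions for C

Answer: Yes, C has productions with common prefix 'num'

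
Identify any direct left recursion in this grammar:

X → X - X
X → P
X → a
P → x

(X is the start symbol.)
Direct left recursion occurs when N → N α for some non-terminal N (the right-hand side begins with the left-hand side itself).

X → X - X: LEFT RECURSIVE (starts with X)
X → P: starts with P
X → a: starts with a
P → x: starts with x

The grammar has direct left recursion on: X.

Answer: Yes, X is left-recursive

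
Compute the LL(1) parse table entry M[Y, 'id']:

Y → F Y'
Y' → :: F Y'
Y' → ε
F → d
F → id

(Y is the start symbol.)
To find M[Y, 'id'], we find productions for Y where 'id' is in the predict set (PREDICT(N → α) = (FIRST(α) \ {ε}) ∪ (FOLLOW(N) if α ⇒* ε)).

Relevant sets:
  FIRST(F) = { 'd', 'id' }

Y → F Y': PREDICT = { 'd', 'id' }
  'id' is in predict set, so this production goes in M[Y, 'id']

M[Y, 'id'] = Y → F Y'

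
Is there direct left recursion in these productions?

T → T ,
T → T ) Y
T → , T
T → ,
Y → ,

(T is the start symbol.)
Yes, T is left-recursive

T → T ,: LEFT RECURSIVE (starts with T)
T → T ) Y: LEFT RECURSIVE (starts with T)
T → , T: starts with ','
T → ,: starts with ','
Y → ,: starts with ','

The grammar has direct left recursion on: T.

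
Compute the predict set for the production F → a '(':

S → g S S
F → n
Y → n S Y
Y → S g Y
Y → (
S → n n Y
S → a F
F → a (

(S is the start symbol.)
PREDICT(F → a '(') = (FIRST(RHS) \ {ε}) ∪ (FOLLOW(F) if ε ∈ FIRST(RHS), i.e. RHS ⇒* ε)
FIRST(a '(') = { 'a' }
ε ∉ FIRST(a '('), so FOLLOW(F) is not added.
PREDICT(F → a '(') = { 'a' }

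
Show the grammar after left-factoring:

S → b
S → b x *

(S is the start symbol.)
S → b S'
S' → ε
S' → x *

Left-factoring transforms A → αβ₁ | αβ₂ into A → αA' and A' → β₁ | β₂
(α is the longest common prefix among the alternatives). Repeat until
no nonterminal has two alternatives with a common prefix.

Round 1: S has alternatives sharing prefix 'b'. Introduce S': S → b S'
  Add: S' → ε
  Add: S' → x *

No remaining common prefixes — done.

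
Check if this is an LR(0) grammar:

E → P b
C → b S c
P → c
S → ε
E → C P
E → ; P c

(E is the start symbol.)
A grammar is LR(0) if no state in the canonical LR(0) collection has:
  - both a shift item (dot before a terminal) and a complete item (shift-reduce conflict), or
  - two or more complete items (reduce-reduce conflict; the accept item [E' → E .] counts as a complete item here).

Augment with E' → E and build the canonical LR(0) collection (I0 = CLOSURE({[E' → . E]}), then GOTO on every symbol after a dot until no new states appear). It has 13 states:
  I0: { [C → . b S c], [E → . ; P c], [E → . C P], [E → . P b], [E' → . E], [P → . c] }  — shift
  I1: { [E → ; . P c], [P → . c] }  — shift
  I2: { [E → C . P], [P → . c] }  — shift
  I3: { [E' → E .] }  — accept
  I4: { [E → P . b] }  — shift
  I5: { [C → b . S c], [S → .] }  — reduce
  I6: { [P → c .] }  — reduce
  I7: { [C → b S . c] }  — shift
  I8: { [C → b S c .] }  — reduce
  I9: { [E → P b .] }  — reduce
  I10: { [E → C P .] }  — reduce
  I11: { [E → ; P . c] }  — shift
  I12: { [E → ; P c .] }  — reduce

Every state is either a pure shift/goto state or contains exactly one complete item and nothing to shift — no conflicts. The grammar is LR(0).

Answer: Yes, the grammar is LR(0)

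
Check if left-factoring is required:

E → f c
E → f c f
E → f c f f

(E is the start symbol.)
Left-factoring is needed when two productions for the same non-terminal
share a common prefix on the right-hand side.

Productions for E:
  E → f c
  E → f c f
  E → f c f f

Found common prefix 'f c' in productions for E

Answer: Yes, E has productions with common prefix 'f c'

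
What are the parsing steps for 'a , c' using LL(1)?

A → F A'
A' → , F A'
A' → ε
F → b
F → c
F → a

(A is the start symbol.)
LL(1) parsing maintains a stack (initially the start symbol over $) and the input. At each step: if the stack top is a terminal, match it against the current input token; if it is a non-terminal N, replace it with the RHS of M[N, lookahead] (the unique production whose predict set contains the lookahead).

Stack is shown with the top on the left.

Stack     Input    Action
-------------------------
A $       a , c $  output A → F A'
F A' $    a , c $  output F → a
a A' $    a , c $  match 'a'
A' $      , c $    output A' → , F A'
, F A' $  , c $    match ','
F A' $    c $      output F → c
c A' $    c $      match 'c'
A' $      $        output A' → ε
$         $        accept

The string is accepted.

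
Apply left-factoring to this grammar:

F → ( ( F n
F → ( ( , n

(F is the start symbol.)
F → ( ( F'
F' → F n
F' → , n

Left-factoring transforms A → αβ₁ | αβ₂ into A → αA' and A' → β₁ | β₂
(α is the longest common prefix among the alternatives). Repeat until
no nonterminal has two alternatives with a common prefix.

Round 1: F has alternatives sharing prefix '( ('. Introduce F': F → ( ( F'
  Add: F' → F n
  Add: F' → , n

No remaining common prefixes — done.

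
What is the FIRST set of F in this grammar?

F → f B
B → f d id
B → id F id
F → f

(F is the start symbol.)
{ 'f' }

From F → f B:
  - f is a terminal: add 'f' and stop
From F → f:
  - f is a terminal: add 'f' and stop

Collecting: FIRST(F) = { 'f' }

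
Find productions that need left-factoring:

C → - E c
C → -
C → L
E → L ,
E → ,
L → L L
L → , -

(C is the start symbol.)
Left-factoring is needed when two productions for the same non-terminal
share a common prefix on the right-hand side.

Productions for C:
  C → - E c
  C → -
  C → L
Productions for E:
  E → L ,
  E → ,
Productions for L:
  L → L L
  L → , -

Found common prefix '-' in productions for C

Answer: Yes, C has productions with common prefix '-'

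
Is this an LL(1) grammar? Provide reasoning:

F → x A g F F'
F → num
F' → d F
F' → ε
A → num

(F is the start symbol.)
No. Predict set conflict for F': { 'd' }

A grammar is LL(1) if for each non-terminal N with multiple productions, the predict sets of those productions are pairwise disjoint, where PREDICT(N → α) = (FIRST(α) \ {ε}) ∪ (FOLLOW(N) if α ⇒* ε).

Relevant sets:
  FOLLOW(F') = { $, 'd' }

For F:
  PREDICT(F → x A g F F') = { 'x' }
  PREDICT(F → num) = { 'num' }
For F':
  PREDICT(F' → d F) = { 'd' }
  PREDICT(F' → ε) = { $, 'd' }
A has a single production, so nothing to check there.

Conflict found: Predict set conflict for F': { 'd' }
The grammar is NOT LL(1).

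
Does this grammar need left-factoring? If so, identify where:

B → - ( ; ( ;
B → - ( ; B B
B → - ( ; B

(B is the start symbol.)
Yes, B has productions with common prefix '- ( ;'

Left-factoring is needed when two productions for the same non-terminal
share a common prefix on the right-hand side.

Productions for B:
  B → - ( ; ( ;
  B → - ( ; B B
  B → - ( ; B

Found common prefix '- ( ;' in productions for B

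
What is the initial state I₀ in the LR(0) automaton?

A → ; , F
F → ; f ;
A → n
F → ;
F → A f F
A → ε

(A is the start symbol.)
First, augment the grammar with A' → A
I₀ = CLOSURE({ [A' → . A] }):
  [A' → . A] has the dot before A: add [A → . ; , F], [A → . n], [A → .]
No further items can be added.

I₀ = { [A → . ; , F], [A → . n], [A → .], [A' → . A] }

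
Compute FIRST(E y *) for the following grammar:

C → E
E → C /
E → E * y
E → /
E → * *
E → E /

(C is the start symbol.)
{ '*', '/' }

FIRST sets of the non-terminals involved (from the grammar, by fixed-point iteration):
  FIRST(E) = { '*', '/' }

To compute FIRST(E y *), process the symbols left to right:
Symbol E is a non-terminal. Add FIRST(E) \ {ε} = { '*', '/' }
E is not nullable (ε ∉ FIRST(E)), so stop here.
FIRST(E y *) = { '*', '/' }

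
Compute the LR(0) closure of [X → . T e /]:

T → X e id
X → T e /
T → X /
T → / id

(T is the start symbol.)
{ [T → . / id], [T → . X /], [T → . X e id], [X → . T e /] }

To compute CLOSURE, for each item [A → α.Bβ] where B is a non-terminal, add [B → .γ] for all productions B → γ; repeat for the newly added items until nothing changes.

Start with: [X → . T e /]
  [X → . T e /] has the dot before T: add [T → . X e id], [T → . X /], [T → . / id]
  [T → . X e id] has the dot before X: all X-items already present
No further items can be added.

CLOSURE = { [T → . / id], [T → . X /], [T → . X e id], [X → . T e /] }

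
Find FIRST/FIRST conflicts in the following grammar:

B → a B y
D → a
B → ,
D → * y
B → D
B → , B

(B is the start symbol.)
Yes. B → a B y / B → D on { 'a' }; B → ',' / B → ',' B on { ',' }

A FIRST/FIRST conflict occurs when two productions N → α and N → β for the same non-terminal have FIRST(α) ∩ FIRST(β) ≠ ∅ (with ε ∈ FIRST of a nullable right-hand side, so two nullable alternatives also conflict).

FIRST sets of the non-terminals at (or reachable through a nullable prefix from) the front of some alternative:
  FIRST(D) = { '*', 'a' }

Productions for B:
  B → a B y: FIRST = { 'a' }
  B → ,: FIRST = { ',' }
  B → D: FIRST = { '*', 'a' }
  B → , B: FIRST = { ',' }
Productions for D:
  D → a: FIRST = { 'a' }
  D → * y: FIRST = { '*' }

Conflict for B: B → a B y and B → D
  Overlap: { 'a' }
Conflict for B: B → , and B → , B
  Overlap: { ',' }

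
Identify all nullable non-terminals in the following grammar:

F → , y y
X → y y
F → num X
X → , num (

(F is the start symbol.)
None

A non-terminal is nullable if it can derive ε (the empty string): either it has an ε-production, or it has a production whose right-hand side consists entirely of nullable non-terminals.

There are no ε-productions, so no non-terminal can derive ε.
No non-terminals are nullable.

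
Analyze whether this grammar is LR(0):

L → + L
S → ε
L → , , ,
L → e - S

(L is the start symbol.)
A grammar is LR(0) if no state in the canonical LR(0) collection has:
  - both a shift item (dot before a terminal) and a complete item (shift-reduce conflict), or
  - two or more complete items (reduce-reduce conflict; the accept item [L' → L .] counts as a complete item here).

Augment with L' → L and build the canonical LR(0) collection (I0 = CLOSURE({[L' → . L]}), then GOTO on every symbol after a dot until no new states appear). It has 10 states:
  I0: { [L → . + L], [L → . , , ,], [L → . e - S], [L' → . L] }  — shift
  I1: { [L → + . L], [L → . + L], [L → . , , ,], [L → . e - S] }  — shift
  I2: { [L → , . , ,] }  — shift
  I3: { [L' → L .] }  — accept
  I4: { [L → e . - S] }  — shift
  I5: { [L → e - . S], [S → .] }  — reduce
  I6: { [L → e - S .] }  — reduce
  I7: { [L → , , . ,] }  — shift
  I8: { [L → , , , .] }  — reduce
  I9: { [L → + L .] }  — reduce

Every state is either a pure shift/goto state or contains exactly one complete item and nothing to shift — no conflicts. The grammar is LR(0).

Answer: Yes, the grammar is LR(0)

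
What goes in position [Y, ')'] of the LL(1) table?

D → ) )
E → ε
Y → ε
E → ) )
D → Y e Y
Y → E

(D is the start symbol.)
To find M[Y, ')'], we find productions for Y where ')' is in the predict set (PREDICT(N → α) = (FIRST(α) \ {ε}) ∪ (FOLLOW(N) if α ⇒* ε)).

Relevant sets:
  FIRST(E) = { ')', ε }
  FOLLOW(Y) = { $, 'e' }

Y → ε: PREDICT = { $, 'e' }
Y → E: PREDICT = { $, ')', 'e' }
  ')' is in predict set, so this production goes in M[Y, ')']

M[Y, ')'] = Y → E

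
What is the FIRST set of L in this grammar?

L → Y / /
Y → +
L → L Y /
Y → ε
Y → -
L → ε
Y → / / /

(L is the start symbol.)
FIRST sets of the other non-terminals involved (by the same procedure, iterated to a fixed point):
  FIRST(Y) = { '+', '-', '/', ε }

From L → Y / /:
  - Y is a non-terminal: add FIRST(Y) \ {ε} = { '+', '-', '/' }
    Y is nullable, so continue to the next symbol
  - '/' is a terminal: add '/' and stop
From L → L Y /:
  - L is the symbol being defined: contributes nothing new
    L is nullable, so continue to the next symbol
  - Y is a non-terminal: add FIRST(Y) \ {ε} = { '+', '-', '/' }
    Y is nullable, so continue to the next symbol
  - '/' is a terminal: add '/' and stop
From L → ε:
  - ε-production, so ε ∈ FIRST(L)

Collecting: FIRST(L) = { '+', '-', '/', ε }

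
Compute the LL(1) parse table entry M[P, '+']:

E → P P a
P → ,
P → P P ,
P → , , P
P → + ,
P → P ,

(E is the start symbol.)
P → P P ,, P → + ,, P → P ,

To find M[P, '+'], we find productions for P where '+' is in the predict set (PREDICT(N → α) = (FIRST(α) \ {ε}) ∪ (FOLLOW(N) if α ⇒* ε)).

Relevant sets:
  FIRST(P) = { '+', ',' }

P → ,: PREDICT = { ',' }
P → P P ,: PREDICT = { '+', ',' }
  '+' is in predict set, so this production goes in M[P, '+']
P → , , P: PREDICT = { ',' }
P → + ,: PREDICT = { '+' }
  '+' is in predict set, so this production goes in M[P, '+']
P → P ,: PREDICT = { '+', ',' }
  '+' is in predict set, so this production goes in M[P, '+']

M[P, '+'] = P → P P ,, P → + ,, P → P ,  (a multiply-defined cell — the grammar is not LL(1))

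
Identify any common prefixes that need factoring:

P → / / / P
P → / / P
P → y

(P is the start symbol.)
Yes, P has productions with common prefix '/ /'

Left-factoring is needed when two productions for the same non-terminal
share a common prefix on the right-hand side.

Productions for P:
  P → / / / P
  P → / / P
  P → y

Found common prefix '/ /' in productions for P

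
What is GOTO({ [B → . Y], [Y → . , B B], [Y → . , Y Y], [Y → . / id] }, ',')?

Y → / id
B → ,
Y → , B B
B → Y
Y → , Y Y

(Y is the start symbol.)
GOTO(I, ',') = CLOSURE({ [A → αX.β] : [A → α.Xβ] ∈ I, X = ',' })

Items with dot before ',', with the dot advanced:
  [Y → . , B B] → [Y → , . B B]
  [Y → . , Y Y] → [Y → , . Y Y]
Closure of the advanced items:
  [Y → , . B B] has the dot before B: add [B → . ,], [B → . Y]
  [Y → , . Y Y] has the dot before Y: add [Y → . / id], [Y → . , B B], [Y → . , Y Y]

GOTO = { [B → . ,], [B → . Y], [Y → , . B B], [Y → , . Y Y], [Y → . , B B], [Y → . , Y Y], [Y → . / id] }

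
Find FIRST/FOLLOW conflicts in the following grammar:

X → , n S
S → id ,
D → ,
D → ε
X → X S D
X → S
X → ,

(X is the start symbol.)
No FIRST/FOLLOW conflicts.

A FIRST/FOLLOW conflict occurs when a non-terminal N has a nullable alternative N → β (β ⇒* ε) and another alternative N → α with FIRST(α) ∩ FOLLOW(N) ≠ ∅: on such a lookahead the parser cannot decide between expanding α and letting N vanish via β.

Nullable non-terminals: D.

D: nullable alternative(s) D → ε; FOLLOW(D) = { $, 'id' }
  D → ,: FIRST \ {ε} = { ',' } — disjoint from FOLLOW(D)
  D → ε: FIRST \ {ε} = { } — this is the only nullable alternative, skip

S, X have no nullable alternative, so no FIRST/FOLLOW check is needed there.

No FIRST/FOLLOW conflicts found.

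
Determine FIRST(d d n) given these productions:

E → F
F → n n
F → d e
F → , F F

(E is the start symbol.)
{ 'd' }

To compute FIRST(d d n), process the symbols left to right:
Symbol d is a terminal. Add 'd' and stop.
FIRST(d d n) = { 'd' }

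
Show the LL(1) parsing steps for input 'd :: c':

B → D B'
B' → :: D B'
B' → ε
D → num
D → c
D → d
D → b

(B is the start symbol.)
LL(1) parsing maintains a stack (initially the start symbol over $) and the input. At each step: if the stack top is a terminal, match it against the current input token; if it is a non-terminal N, replace it with the RHS of M[N, lookahead] (the unique production whose predict set contains the lookahead).

Stack is shown with the top on the left.

Stack      Input     Action
---------------------------
B $        d :: c $  output B → D B'
D B' $     d :: c $  output D → d
d B' $     d :: c $  match 'd'
B' $       :: c $    output B' → :: D B'
:: D B' $  :: c $    match '::'
D B' $     c $       output D → c
c B' $     c $       match 'c'
B' $       $         output B' → ε
$          $         accept

The string is accepted.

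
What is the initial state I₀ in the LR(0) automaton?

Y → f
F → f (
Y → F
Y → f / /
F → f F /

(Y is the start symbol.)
{ [F → . f (], [F → . f F /], [Y → . F], [Y → . f / /], [Y → . f], [Y' → . Y] }

First, augment the grammar with Y' → Y
I₀ = CLOSURE({ [Y' → . Y] }):
  [Y' → . Y] has the dot before Y: add [Y → . f], [Y → . F], [Y → . f / /]
  [Y → . F] has the dot before F: add [F → . f (], [F → . f F /]
No further items can be added.

I₀ = { [F → . f (], [F → . f F /], [Y → . F], [Y → . f / /], [Y → . f], [Y' → . Y] }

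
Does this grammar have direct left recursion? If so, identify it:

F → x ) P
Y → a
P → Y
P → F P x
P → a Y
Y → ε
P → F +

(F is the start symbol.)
Direct left recursion occurs when N → N α for some non-terminal N (the right-hand side begins with the left-hand side itself).

F → x ) P: starts with x
Y → a: starts with a
P → Y: starts with Y
P → F P x: starts with F
P → a Y: starts with a
Y → ε: starts with ε
P → F +: starts with F

No direct left recursion found.

Answer: No direct left recursion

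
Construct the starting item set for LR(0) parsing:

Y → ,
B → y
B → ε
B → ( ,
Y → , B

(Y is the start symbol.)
{ [Y → . , B], [Y → . ,], [Y' → . Y] }

First, augment the grammar with Y' → Y
I₀ = CLOSURE({ [Y' → . Y] }):
  [Y' → . Y] has the dot before Y: add [Y → . ,], [Y → . , B]
No further items can be added.

I₀ = { [Y → . , B], [Y → . ,], [Y' → . Y] }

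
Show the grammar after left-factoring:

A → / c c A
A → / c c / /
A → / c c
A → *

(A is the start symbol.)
Left-factoring transforms A → αβ₁ | αβ₂ into A → αA' and A' → β₁ | β₂
(α is the longest common prefix among the alternatives). Repeat until
no nonterminal has two alternatives with a common prefix.

Round 1: A has alternatives sharing prefix '/ c c'. Introduce A': A → / c c A'
  Add: A' → A
  Add: A' → / /
  Add: A' → ε

No remaining common prefixes — done.

Resulting grammar:
A → / c c A'
A' → A
A' → / /
A' → ε
A → *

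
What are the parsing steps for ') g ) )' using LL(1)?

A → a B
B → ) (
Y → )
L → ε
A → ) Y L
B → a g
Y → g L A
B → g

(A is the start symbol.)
LL(1) parsing maintains a stack (initially the start symbol over $) and the input. At each step: if the stack top is a terminal, match it against the current input token; if it is a non-terminal N, replace it with the RHS of M[N, lookahead] (the unique production whose predict set contains the lookahead).

Stack is shown with the top on the left.

Stack      Input      Action
----------------------------
A $        ) g ) ) $  output A → ) Y L
) Y L $    ) g ) ) $  match ')'
Y L $      g ) ) $    output Y → g L A
g L A L $  g ) ) $    match 'g'
L A L $    ) ) $      output L → ε
A L $      ) ) $      output A → ) Y L
) Y L L $  ) ) $      match ')'
Y L L $    ) $        output Y → )
) L L $    ) $        match ')'
L L $      $          output L → ε
L $        $          output L → ε
$          $          accept

The string is accepted.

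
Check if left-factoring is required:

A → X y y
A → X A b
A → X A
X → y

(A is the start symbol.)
Left-factoring is needed when two productions for the same non-terminal
share a common prefix on the right-hand side.

Productions for A:
  A → X y y
  A → X A b
  A → X A

Found common prefix 'X' in productions for A

Answer: Yes, A has productions with common prefix 'X'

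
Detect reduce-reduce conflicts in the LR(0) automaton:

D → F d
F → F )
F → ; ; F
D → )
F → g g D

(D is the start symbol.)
A reduce-reduce conflict occurs when an LR(0) state has two complete items [A → α .] and [B → β .] — both call for a reduction, and with no lookahead the parser cannot choose between them.

Augment with D' → D and build the canonical LR(0) collection (I0 = CLOSURE({[D' → . D]}), then GOTO on every symbol after a dot until no new states appear). It has 12 states:
  I0: { [D → . )], [D → . F d], [D' → . D], [F → . ; ; F], [F → . F )], [F → . g g D] }  — shift
  I1: { [D → ) .] }  — reduce
  I2: { [F → ; . ; F] }  — shift
  I3: { [D' → D .] }  — accept
  I4: { [D → F . d], [F → F . )] }  — shift
  I5: { [F → g . g D] }  — shift
  I6: { [D → . )], [D → . F d], [F → . ; ; F], [F → . F )], [F → . g g D], [F → g g . D] }  — shift
  I7: { [F → g g D .] }  — reduce
  I8: { [F → F ) .] }  — reduce
  I9: { [D → F d .] }  — reduce
  I10: { [F → . ; ; F], [F → . F )], [F → . g g D], [F → ; ; . F] }  — shift
  I11: { [F → ; ; F .], [F → F . )] }  — shift, reduce

No state contains more than one complete item.

Answer: No reduce-reduce conflicts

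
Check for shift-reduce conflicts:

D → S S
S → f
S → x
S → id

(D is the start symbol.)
Augment with D' → D and build the canonical LR(0) collection (I0 = CLOSURE({[D' → . D]}), then GOTO on every symbol after a dot until no new states appear). It has 7 states:
  I0: { [D → . S S], [D' → . D], [S → . f], [S → . id], [S → . x] }  — shift
  I1: { [D' → D .] }  — accept
  I2: { [D → S . S], [S → . f], [S → . id], [S → . x] }  — shift
  I3: { [S → f .] }  — reduce
  I4: { [S → id .] }  — reduce
  I5: { [S → x .] }  — reduce
  I6: { [D → S S .] }  — reduce

No state contains both a complete item and a shift item.

Answer: No shift-reduce conflicts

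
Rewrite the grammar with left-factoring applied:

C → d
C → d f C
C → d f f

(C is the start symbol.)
C → d C'
C' → ε
C' → f C''
C'' → C
C'' → f

Left-factoring transforms A → αβ₁ | αβ₂ into A → αA' and A' → β₁ | β₂
(α is the longest common prefix among the alternatives). Repeat until
no nonterminal has two alternatives with a common prefix.

Round 1: C has alternatives sharing prefix 'd'. Introduce C': C → d C'
  Add: C' → ε
  Add: C' → f C
  Add: C' → f f

Round 2: C' has alternatives sharing prefix 'f'. Introduce C'': C' → f C''
  Add: C'' → C
  Add: C'' → f

No remaining common prefixes — done.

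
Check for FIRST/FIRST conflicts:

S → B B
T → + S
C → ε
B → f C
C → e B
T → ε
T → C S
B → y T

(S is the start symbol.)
FIRST sets of the non-terminals at (or reachable through a nullable prefix from) the front of some alternative:
  FIRST(C) = { 'e', ε }
  FIRST(S) = { 'f', 'y' }

Productions for T:
  T → + S: FIRST = { '+' }
  T → ε: FIRST = { ε }
  T → C S: FIRST = { 'e', 'f', 'y' }
Productions for C:
  C → ε: FIRST = { ε }
  C → e B: FIRST = { 'e' }
Productions for B:
  B → f C: FIRST = { 'f' }
  B → y T: FIRST = { 'y' }
S has only one production, so no FIRST/FIRST conflict is possible there.

All alternatives of each non-terminal have pairwise disjoint FIRST sets.

Answer: No FIRST/FIRST conflicts.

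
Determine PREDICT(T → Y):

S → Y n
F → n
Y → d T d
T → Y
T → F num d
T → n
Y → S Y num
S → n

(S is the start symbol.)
{ 'd', 'n' }

PREDICT(T → Y) = (FIRST(RHS) \ {ε}) ∪ (FOLLOW(T) if ε ∈ FIRST(RHS), i.e. RHS ⇒* ε)
FIRST(Y) = { 'd', 'n' }
FIRST(Y) = { 'd', 'n' }
ε ∉ FIRST(Y), so FOLLOW(T) is not added.
PREDICT(T → Y) = { 'd', 'n' }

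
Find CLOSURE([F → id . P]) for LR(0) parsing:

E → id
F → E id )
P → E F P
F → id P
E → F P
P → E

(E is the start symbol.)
Start with: [F → id . P]
  [F → id . P] has the dot before P: add [P → . E F P], [P → . E]
  [P → . E F P] has the dot before E: add [E → . id], [E → . F P]
  [E → . F P] has the dot before F: add [F → . E id )], [F → . id P]
No further items can be added.

CLOSURE = { [E → . F P], [E → . id], [F → . E id )], [F → . id P], [F → id . P], [P → . E F P], [P → . E] }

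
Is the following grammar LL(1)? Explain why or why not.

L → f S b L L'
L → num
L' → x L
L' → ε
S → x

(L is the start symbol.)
No. Predict set conflict for L': { 'x' }

Relevant sets:
  FOLLOW(L') = { $, 'x' }

For L:
  PREDICT(L → f S b L L') = { 'f' }
  PREDICT(L → num) = { 'num' }
For L':
  PREDICT(L' → x L) = { 'x' }
  PREDICT(L' → ε) = { $, 'x' }
S has a single production, so nothing to check there.

Conflict found: Predict set conflict for L': { 'x' }
The grammar is NOT LL(1).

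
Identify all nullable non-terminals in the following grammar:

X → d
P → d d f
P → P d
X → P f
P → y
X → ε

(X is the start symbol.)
{ 'X' }

A non-terminal is nullable if it can derive ε (the empty string): either it has an ε-production, or it has a production whose right-hand side consists entirely of nullable non-terminals.

ε-productions: X → ε
So X is immediately nullable.
No further non-terminal can be added: every production for the remaining non-terminals contains a terminal or a non-nullable non-terminal.
Nullable = { 'X' }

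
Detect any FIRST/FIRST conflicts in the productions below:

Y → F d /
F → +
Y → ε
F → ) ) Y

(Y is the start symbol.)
A FIRST/FIRST conflict occurs when two productions N → α and N → β for the same non-terminal have FIRST(α) ∩ FIRST(β) ≠ ∅ (with ε ∈ FIRST of a nullable right-hand side, so two nullable alternatives also conflict).

FIRST sets of the non-terminals at (or reachable through a nullable prefix from) the front of some alternative:
  FIRST(F) = { ')', '+' }

Productions for Y:
  Y → F d /: FIRST = { ')', '+' }
  Y → ε: FIRST = { ε }
Productions for F:
  F → +: FIRST = { '+' }
  F → ) ) Y: FIRST = { ')' }

All alternatives of each non-terminal have pairwise disjoint FIRST sets.

Answer: No FIRST/FIRST conflicts.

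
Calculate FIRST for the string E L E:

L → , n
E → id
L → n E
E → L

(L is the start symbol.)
FIRST sets of the non-terminals involved (from the grammar, by fixed-point iteration):
  FIRST(E) = { ',', 'id', 'n' }

To compute FIRST(E L E), process the symbols left to right:
Symbol E is a non-terminal. Add FIRST(E) \ {ε} = { ',', 'id', 'n' }
E is not nullable (ε ∉ FIRST(E)), so stop here.
FIRST(E L E) = { ',', 'id', 'n' }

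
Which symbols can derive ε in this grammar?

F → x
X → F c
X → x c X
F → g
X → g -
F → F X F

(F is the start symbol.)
None

A non-terminal is nullable if it can derive ε (the empty string): either it has an ε-production, or it has a production whose right-hand side consists entirely of nullable non-terminals.

There are no ε-productions, so no non-terminal can derive ε.
No non-terminals are nullable.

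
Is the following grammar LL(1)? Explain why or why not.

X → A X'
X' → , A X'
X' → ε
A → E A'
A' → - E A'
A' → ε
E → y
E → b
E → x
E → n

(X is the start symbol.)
Yes, the grammar is LL(1).

Relevant sets:
  FOLLOW(X') = { $ }
  FOLLOW(A') = { $, ',' }

For X':
  PREDICT(X' → ',' A X') = { ',' }
  PREDICT(X' → ε) = { $ }
For A':
  PREDICT(A' → '-' E A') = { '-' }
  PREDICT(A' → ε) = { $, ',' }
For E:
  PREDICT(E → y) = { 'y' }
  PREDICT(E → b) = { 'b' }
  PREDICT(E → x) = { 'x' }
  PREDICT(E → n) = { 'n' }
X, A have a single production, so nothing to check there.

All predict sets are disjoint. The grammar IS LL(1).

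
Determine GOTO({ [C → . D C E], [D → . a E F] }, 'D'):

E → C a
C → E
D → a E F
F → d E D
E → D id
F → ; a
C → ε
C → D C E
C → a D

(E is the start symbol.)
{ [C → . D C E], [C → . E], [C → . a D], [C → .], [C → D . C E], [D → . a E F], [E → . C a], [E → . D id] }

GOTO(I, 'D') = CLOSURE({ [A → αX.β] : [A → α.Xβ] ∈ I, X = 'D' })

Items with dot before 'D', with the dot advanced:
  [C → . D C E] → [C → D . C E]
Closure of the advanced items:
  [C → D . C E] has the dot before C: add [C → . E], [C → .], [C → . D C E], [C → . a D]
  [C → . E] has the dot before E: add [E → . C a], [E → . D id]
  [C → . D C E] has the dot before D: add [D → . a E F]

GOTO = { [C → . D C E], [C → . E], [C → . a D], [C → .], [C → D . C E], [D → . a E F], [E → . C a], [E → . D id] }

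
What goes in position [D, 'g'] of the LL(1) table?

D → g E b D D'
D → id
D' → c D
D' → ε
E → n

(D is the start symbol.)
To find M[D, 'g'], we find productions for D where 'g' is in the predict set (PREDICT(N → α) = (FIRST(α) \ {ε}) ∪ (FOLLOW(N) if α ⇒* ε)).

D → g E b D D': PREDICT = { 'g' }
  'g' is in predict set, so this production goes in M[D, 'g']
D → id: PREDICT = { 'id' }

M[D, 'g'] = D → g E b D D'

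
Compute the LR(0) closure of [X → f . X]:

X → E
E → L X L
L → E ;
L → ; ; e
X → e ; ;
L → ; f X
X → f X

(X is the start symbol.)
To compute CLOSURE, for each item [A → α.Bβ] where B is a non-terminal, add [B → .γ] for all productions B → γ; repeat for the newly added items until nothing changes.

Start with: [X → f . X]
  [X → f . X] has the dot before X: add [X → . E], [X → . e ; ;], [X → . f X]
  [X → . E] has the dot before E: add [E → . L X L]
  [E → . L X L] has the dot before L: add [L → . E ;], [L → . ; ; e], [L → . ; f X]
No further items can be added.

CLOSURE = { [E → . L X L], [L → . ; ; e], [L → . ; f X], [L → . E ;], [X → . E], [X → . e ; ;], [X → . f X], [X → f . X] }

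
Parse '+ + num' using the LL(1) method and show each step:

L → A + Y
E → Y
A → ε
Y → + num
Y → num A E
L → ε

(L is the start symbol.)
LL(1) parsing maintains a stack (initially the start symbol over $) and the input. At each step: if the stack top is a terminal, match it against the current input token; if it is a non-terminal N, replace it with the RHS of M[N, lookahead] (the unique production whose predict set contains the lookahead).

Stack is shown with the top on the left.

Stack    Input      Action
--------------------------
L $      + + num $  output L → A + Y
A + Y $  + + num $  output A → ε
+ Y $    + + num $  match '+'
Y $      + num $    output Y → + num
+ num $  + num $    match '+'
num $    num $      match 'num'
$        $          accept

The string is accepted.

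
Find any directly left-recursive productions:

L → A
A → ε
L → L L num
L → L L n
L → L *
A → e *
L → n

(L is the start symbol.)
Direct left recursion occurs when N → N α for some non-terminal N (the right-hand side begins with the left-hand side itself).

L → A: starts with A
A → ε: starts with ε
L → L L num: LEFT RECURSIVE (starts with L)
L → L L n: LEFT RECURSIVE (starts with L)
L → L *: LEFT RECURSIVE (starts with L)
A → e *: starts with e
L → n: starts with n

The grammar has direct left recursion on: L.

Answer: Yes, L is left-recursive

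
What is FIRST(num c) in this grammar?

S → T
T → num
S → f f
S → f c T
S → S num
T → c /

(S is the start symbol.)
To compute FIRST(num c), process the symbols left to right:
Symbol num is a terminal. Add 'num' and stop.
FIRST(num c) = { 'num' }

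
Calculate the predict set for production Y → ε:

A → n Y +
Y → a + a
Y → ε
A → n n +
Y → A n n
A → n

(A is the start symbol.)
PREDICT(Y → ε) = (FIRST(RHS) \ {ε}) ∪ (FOLLOW(Y) if ε ∈ FIRST(RHS), i.e. RHS ⇒* ε)
The right-hand side is ε (FIRST(ε) = { ε }), so the predict set is FOLLOW(Y) = { '+' }
PREDICT(Y → ε) = { '+' }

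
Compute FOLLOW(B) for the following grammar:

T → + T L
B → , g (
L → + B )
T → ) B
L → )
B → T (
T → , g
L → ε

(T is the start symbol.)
To compute FOLLOW(B), find every occurrence of B on a right-hand side N → α B β: add FIRST(β) \ {ε}, and if β is empty or nullable also add FOLLOW(N). Iterate to a fixed point.

In L → + B ): B is followed by ')', add FIRST(')') \ {ε} = { ')' }
In T → ) B: B is at the end, add FOLLOW(T)

The FOLLOW sets referred to above (computed the same way, to a fixed point):
  FOLLOW(T) = { $, '(', ')', '+' }

Taking the union: FOLLOW(B) = { $, '(', ')', '+' }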